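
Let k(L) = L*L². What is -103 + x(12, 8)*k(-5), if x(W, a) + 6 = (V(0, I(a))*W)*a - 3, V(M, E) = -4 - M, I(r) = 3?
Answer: 49022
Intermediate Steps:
x(W, a) = -9 - 4*W*a (x(W, a) = -6 + (((-4 - 1*0)*W)*a - 3) = -6 + (((-4 + 0)*W)*a - 3) = -6 + ((-4*W)*a - 3) = -6 + (-4*W*a - 3) = -6 + (-3 - 4*W*a) = -9 - 4*W*a)
k(L) = L³
-103 + x(12, 8)*k(-5) = -103 + (-9 - 4*12*8)*(-5)³ = -103 + (-9 - 384)*(-125) = -103 - 393*(-125) = -103 + 49125 = 49022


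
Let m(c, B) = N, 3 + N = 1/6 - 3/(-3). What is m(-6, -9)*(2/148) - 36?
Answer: -15995/444 ≈ -36.025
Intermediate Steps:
N = -11/6 (N = -3 + (1/6 - 3/(-3)) = -3 + (1*(1/6) - 3*(-1/3)) = -3 + (1/6 + 1) = -3 + 7/6 = -11/6 ≈ -1.8333)
m(c, B) = -11/6
m(-6, -9)*(2/148) - 36 = -11/(3*148) - 36 = -11/6*1/74 - 36 = -11/444 - 36 = -15995/444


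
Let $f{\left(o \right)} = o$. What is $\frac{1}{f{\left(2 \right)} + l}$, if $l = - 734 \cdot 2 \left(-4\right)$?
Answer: $\frac{1}{5874} \approx 0.00017024$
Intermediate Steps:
$l = 5872$ ($l = \left(-734\right) \left(-8\right) = 5872$)
$\frac{1}{f{\left(2 \right)} + l} = \frac{1}{2 + 5872} = \frac{1}{5874}$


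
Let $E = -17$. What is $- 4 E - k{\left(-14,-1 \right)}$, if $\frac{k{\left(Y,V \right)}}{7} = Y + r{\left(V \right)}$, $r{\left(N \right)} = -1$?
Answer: $173$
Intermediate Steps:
$k{\left(Y,V \right)} = -7 + 7 Y$ ($k{\left(Y,V \right)} = 7 \left(Y - 1\right) = 7 \left(-1 + Y\right) = -7 + 7 Y$)
$- 4 E - k{\left(-14,-1 \right)} = \left(-4\right) \left(-17\right) - \left(-7 + 7 \left(-14\right)\right) = 68 - \left(-7 - 98\right) = 68 - -105 = 68 + 105 = 173$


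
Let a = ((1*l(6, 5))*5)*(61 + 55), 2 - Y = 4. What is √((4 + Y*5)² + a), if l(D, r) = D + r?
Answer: 4*√401 ≈ 80.100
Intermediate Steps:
Y = -2 (Y = 2 - 1*4 = 2 - 4 = -2)
a = 6380 (a = ((1*(6 + 5))*5)*(61 + 55) = ((1*11)*5)*116 = (11*5)*116 = 55*116 = 6380)
√((4 + Y*5)² + a) = √((4 - 2*5)² + 6380) = √((4 - 10)² + 6380) = √((-6)² + 6380) = √(36 + 6380) = √6416 = 4*√401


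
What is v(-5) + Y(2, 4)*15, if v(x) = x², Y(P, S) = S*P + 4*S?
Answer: 385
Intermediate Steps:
Y(P, S) = 4*S + P*S (Y(P, S) = P*S + 4*S = 4*S + P*S)
v(-5) + Y(2, 4)*15 = (-5)² + (4*(4 + 2))*15 = 25 + (4*6)*15 = 25 + 24*15 = 25 + 360 = 385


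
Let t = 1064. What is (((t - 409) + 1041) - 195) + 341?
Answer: 1842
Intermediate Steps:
(((t - 409) + 1041) - 195) + 341 = (((1064 - 409) + 1041) - 195) + 341 = ((655 + 1041) - 195) + 341 = (1696 - 195) + 341 = 1501 + 341 = 1842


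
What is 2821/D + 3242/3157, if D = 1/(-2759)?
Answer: -24571366581/3157 ≈ -7.7831e+6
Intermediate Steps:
D = -1/2759 ≈ -0.00036245
2821/D + 3242/3157 = 2821/(-1/2759) + 3242/3157 = 2821*(-2759) + 3242*(1/3157) = -7783139 + 3242/3157 = -24571366581/3157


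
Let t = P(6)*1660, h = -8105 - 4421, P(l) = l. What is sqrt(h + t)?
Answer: I*sqrt(2566) ≈ 50.656*I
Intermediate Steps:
h = -12526
t = 9960 (t = 6*1660 = 9960)
sqrt(h + t) = sqrt(-12526 + 9960) = sqrt(-2566) = I*sqrt(2566)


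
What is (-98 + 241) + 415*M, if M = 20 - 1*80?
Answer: -24757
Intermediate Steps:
M = -60 (M = 20 - 80 = -60)
(-98 + 241) + 415*M = (-98 + 241) + 415*(-60) = 143 - 24900 = -24757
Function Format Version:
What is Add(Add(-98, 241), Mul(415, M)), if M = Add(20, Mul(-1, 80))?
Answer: -24757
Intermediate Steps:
M = -60 (M = Add(20, -80) = -60)
Add(Add(-98, 241), Mul(415, M)) = Add(Add(-98, 241), Mul(415, -60)) = Add(143, -24900) = -24757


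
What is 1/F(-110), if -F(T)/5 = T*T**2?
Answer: 1/6655000 ≈ 1.5026e-7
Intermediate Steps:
F(T) = -5*T**3 (F(T) = -5*T*T**2 = -5*T**3)
1/F(-110) = 1/(-5*(-110)**3) = 1/(-5*(-1331000)) = 1/6655000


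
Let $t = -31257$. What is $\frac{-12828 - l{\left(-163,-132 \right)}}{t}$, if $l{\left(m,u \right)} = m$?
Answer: $\frac{12665}{31257} \approx 0.40519$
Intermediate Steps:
$\frac{-12828 - l{\left(-163,-132 \right)}}{t} = \frac{-12828 - -163}{-31257} = \left(-12828 + 163\right) \left(- \frac{1}{31257}\right) = \left(-12665\right) \left(- \frac{1}{31257}\right) = \frac{12665}{31257}$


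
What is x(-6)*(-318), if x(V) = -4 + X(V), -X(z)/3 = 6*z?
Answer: -33072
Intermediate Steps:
X(z) = -18*z
x(V) = -4 - 18*V
x(-6)*(-318) = (-4 - 18*(-6))*(-318) = (-4 + 108)*(-318) = 104*(-318) = -33072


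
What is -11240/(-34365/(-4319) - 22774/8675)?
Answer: -421132733000/199755469 ≈ -2108.2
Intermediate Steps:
-11240/(-34365/(-4319) - 22774/8675) = -11240/(-34365*(-1/4319) - 22774*1/8675) = -11240/(34365/4319 - 22774/8675) = -11240/199755469/37467325 = -11240*37467325/199755469 = -421132733000/199755469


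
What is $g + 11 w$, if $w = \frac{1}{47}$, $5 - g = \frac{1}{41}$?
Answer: $\frac{10039}{1927} \approx 5.2097$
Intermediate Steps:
$g = \frac{204}{41}$ ($g = 5 - \frac{1}{41} = \frac{204}{41} \approx 4.9756$)
$w = \frac{1}{47} \approx 0.021277$
$g + 11 w = \frac{204}{41} + 11 \cdot \frac{1}{47} = \frac{204}{41} + \frac{11}{47} = \frac{10039}{1927}$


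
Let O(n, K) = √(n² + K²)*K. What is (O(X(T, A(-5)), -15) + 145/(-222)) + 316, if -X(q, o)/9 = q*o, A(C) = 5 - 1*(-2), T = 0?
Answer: 20057/222 ≈ 90.347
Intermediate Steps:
A(C) = 7 (A(C) = 5 + 2 = 7)
X(q, o) = -9*o*q (X(q, o) = -9*q*o = -9*o*q)
O(n, K) = K*√(K² + n²) (O(n, K) = √(K² + n²)*K = K*√(K² + n²))
(O(X(T, A(-5)), -15) + 145/(-222)) + 316 = (-15*√((-15)² + (-9*7*0)²) + 145/(-222)) + 316 = (-15*√(225 + 0²) + 145*(-1/222)) + 316 = (-15*√(225 + 0) - 145/222) + 316 = (-15*√225 - 145/222) + 316 = (-15*15 - 145/222) + 316 = (-225 - 145/222) + 316 = -50095/222 + 316 = 20057/222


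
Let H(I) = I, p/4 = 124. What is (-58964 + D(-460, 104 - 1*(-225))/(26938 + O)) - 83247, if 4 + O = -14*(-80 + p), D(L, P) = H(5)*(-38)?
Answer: -300207440/2111 ≈ -1.4221e+5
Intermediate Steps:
p = 496 (p = 4*124 = 496)
D(L, P) = -190 (D(L, P) = 5*(-38) = -190)
O = -5828 (O = -4 - 14*(-80 + 496) = -4 - 14*416 = -4 - 5824 = -5828)
(-58964 + D(-460, 104 - 1*(-225))/(26938 + O)) - 83247 = (-58964 - 190/(26938 - 5828)) - 83247 = (-58964 - 190/21110) - 83247 = (-58964 - 190*1/21110) - 83247 = (-58964 - 19/2111) - 83247 = -124473023/2111 - 83247 = -300207440/2111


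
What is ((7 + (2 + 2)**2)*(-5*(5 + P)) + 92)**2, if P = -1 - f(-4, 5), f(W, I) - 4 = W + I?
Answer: 42849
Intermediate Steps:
f(W, I) = 4 + I + W (f(W, I) = 4 + (W + I) = 4 + (I + W) = 4 + I + W)
P = -6 (P = -1 - (4 + 5 - 4) = -1 - 1*5 = -1 - 5 = -6)
((7 + (2 + 2)**2)*(-5*(5 + P)) + 92)**2 = ((7 + (2 + 2)**2)*(-5*(5 - 6)) + 92)**2 = ((7 + 4**2)*(-5*(-1)) + 92)**2 = ((7 + 16)*5 + 92)**2 = (23*5 + 92)**2 = (115 + 92)**2 = 207**2 = 42849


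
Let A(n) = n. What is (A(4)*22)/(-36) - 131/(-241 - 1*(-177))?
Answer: -229/576 ≈ -0.39757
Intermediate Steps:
(A(4)*22)/(-36) - 131/(-241 - 1*(-177)) = (4*22)/(-36) - 131/(-241 - 1*(-177)) = 88*(-1/36) - 131/(-241 + 177) = -22/9 - 131/(-64) = -22/9 - 131*(-1/64) = -22/9 + 131/64 = -229/576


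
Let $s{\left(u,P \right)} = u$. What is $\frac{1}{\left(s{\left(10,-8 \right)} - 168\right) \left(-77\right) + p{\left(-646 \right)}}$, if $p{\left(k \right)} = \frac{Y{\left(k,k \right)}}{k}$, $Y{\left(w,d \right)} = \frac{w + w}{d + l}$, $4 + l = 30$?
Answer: $\frac{310}{3771459} \approx 8.2196 \cdot 10^{-5}$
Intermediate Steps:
$l = 26$ ($l = -4 + 30 = 26$)
$Y{\left(w,d \right)} = \frac{2 w}{26 + d}$ ($Y{\left(w,d \right)} = \frac{w + w}{d + 26} = \frac{2 w}{26 + d}$)
$p{\left(k \right)} = \frac{2}{26 + k}$ ($p{\left(k \right)} = \frac{2 k \frac{1}{26 + k}}{k} = \frac{2}{26 + k}$)
$\frac{1}{\left(s{\left(10,-8 \right)} - 168\right) \left(-77\right) + p{\left(-646 \right)}} = \frac{1}{\left(10 - 168\right) \left(-77\right) + \frac{2}{26 - 646}} = \frac{1}{\left(-158\right) \left(-77\right) + \frac{2}{-620}} = \frac{1}{12166 + 2 \left(- \frac{1}{620}\right)} = \frac{1}{12166 - \frac{1}{310}} = \frac{1}{\frac{3771459}{310}} = \frac{310}{3771459}$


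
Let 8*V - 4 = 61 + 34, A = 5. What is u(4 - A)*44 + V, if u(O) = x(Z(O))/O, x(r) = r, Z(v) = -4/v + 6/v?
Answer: 803/8 ≈ 100.38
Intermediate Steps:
Z(v) = 2/v
u(O) = 2/O² (u(O) = (2/O)/O = 2/O²)
V = 99/8 (V = ½ + (61 + 34)/8 = ½ + (⅛)*95 = ½ + 95/8 = 99/8 ≈ 12.375)
u(4 - A)*44 + V = (2/(4 - 1*5)²)*44 + 99/8 = (2/(4 - 5)²)*44 + 99/8 = (2/(-1)²)*44 + 99/8 = (2*1)*44 + 99/8 = 2*44 + 99/8 = 88 + 99/8 = 803/8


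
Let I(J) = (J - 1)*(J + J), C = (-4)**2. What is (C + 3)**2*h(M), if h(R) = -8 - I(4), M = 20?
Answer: -11552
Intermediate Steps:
C = 16
I(J) = 2*J*(-1 + J) (I(J) = (-1 + J)*(2*J) = 2*J*(-1 + J))
h(R) = -32 (h(R) = -8 - 2*4*(-1 + 4) = -8 - 2*4*3 = -8 - 1*24 = -8 - 24 = -32)
(C + 3)**2*h(M) = (16 + 3)**2*(-32) = 19**2*(-32) = 361*(-32) = -11552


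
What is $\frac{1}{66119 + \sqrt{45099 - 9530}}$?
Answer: $\frac{66119}{4371686592} - \frac{\sqrt{35569}}{4371686592} \approx 1.5081 \cdot 10^{-5}$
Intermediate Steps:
$\frac{1}{66119 + \sqrt{45099 - 9530}} = \frac{1}{66119 + \sqrt{35569}}$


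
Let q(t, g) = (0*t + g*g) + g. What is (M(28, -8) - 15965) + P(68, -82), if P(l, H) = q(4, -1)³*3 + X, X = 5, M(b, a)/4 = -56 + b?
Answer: -16072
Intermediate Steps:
q(t, g) = g + g² (q(t, g) = (0 + g²) + g = g² + g = g + g²)
M(b, a) = -224 + 4*b (M(b, a) = 4*(-56 + b) = -224 + 4*b)
P(l, H) = 5 (P(l, H) = (-(1 - 1))³*3 + 5 = (-1*0)³*3 + 5 = 0³*3 + 5 = 0*3 + 5 = 0 + 5 = 5)
(M(28, -8) - 15965) + P(68, -82) = ((-224 + 4*28) - 15965) + 5 = ((-224 + 112) - 15965) + 5 = (-112 - 15965) + 5 = -16077 + 5 = -16072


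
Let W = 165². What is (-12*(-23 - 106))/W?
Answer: 172/3025 ≈ 0.056859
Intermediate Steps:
W = 27225
(-12*(-23 - 106))/W = -12*(-23 - 106)/27225 = -12*(-129)*(1/27225) = 1548*(1/27225) = 172/3025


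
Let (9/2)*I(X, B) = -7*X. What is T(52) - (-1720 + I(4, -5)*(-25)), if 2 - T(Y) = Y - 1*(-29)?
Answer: 13369/9 ≈ 1485.4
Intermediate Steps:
I(X, B) = -14*X/9 (I(X, B) = 2*(-7*X)/9 = -14*X/9)
T(Y) = -27 - Y (T(Y) = 2 - (Y - 1*(-29)) = 2 - (Y + 29) = 2 - (29 + Y) = 2 + (-29 - Y) = -27 - Y)
T(52) - (-1720 + I(4, -5)*(-25)) = (-27 - 1*52) - (-1720 - 14/9*4*(-25)) = (-27 - 52) - (-1720 - 56/9*(-25)) = -79 - (-1720 + 1400/9) = -79 - 1*(-14080/9) = -79 + 14080/9 = 13369/9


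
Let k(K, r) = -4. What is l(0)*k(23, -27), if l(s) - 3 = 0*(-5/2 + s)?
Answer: -12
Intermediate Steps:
l(s) = 3 (l(s) = 3 + 0*(-5/2 + s) = 3 + 0 = 3)
l(0)*k(23, -27) = 3*(-4) = -12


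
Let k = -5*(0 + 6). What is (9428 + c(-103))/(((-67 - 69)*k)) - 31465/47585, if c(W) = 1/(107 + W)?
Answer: 2754977/1670080 ≈ 1.6496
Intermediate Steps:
k = -30 (k = -5*6 = -30)
(9428 + c(-103))/(((-67 - 69)*k)) - 31465/47585 = (9428 + 1/(107 - 103))/(((-67 - 69)*(-30))) - 31465/47585 = (9428 + 1/4)/((-136*(-30))) - 31465*1/47585 = (9428 + ¼)/4080 - 203/307 = (37713/4)*(1/4080) - 203/307 = 12571/5440 - 203/307 = 2754977/1670080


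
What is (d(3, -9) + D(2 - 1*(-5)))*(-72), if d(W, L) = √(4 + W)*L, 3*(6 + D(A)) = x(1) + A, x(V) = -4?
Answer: 360 + 648*√7 ≈ 2074.4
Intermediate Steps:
D(A) = -22/3 + A/3 (D(A) = -6 + (-4 + A)/3 = -6 + (-4/3 + A/3) = -22/3 + A/3)
d(W, L) = L*√(4 + W)
(d(3, -9) + D(2 - 1*(-5)))*(-72) = (-9*√(4 + 3) + (-22/3 + (2 - 1*(-5))/3))*(-72) = (-9*√7 + (-22/3 + (2 + 5)/3))*(-72) = (-9*√7 + (-22/3 + (⅓)*7))*(-72) = (-9*√7 + (-22/3 + 7/3))*(-72) = (-9*√7 - 5)*(-72) = (-5 - 9*√7)*(-72) = 360 + 648*√7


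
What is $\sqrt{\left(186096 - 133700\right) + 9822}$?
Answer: $\sqrt{62218} \approx 249.44$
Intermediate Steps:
$\sqrt{\left(186096 - 133700\right) + 9822} = \sqrt{52396 + 9822} = \sqrt{62218}$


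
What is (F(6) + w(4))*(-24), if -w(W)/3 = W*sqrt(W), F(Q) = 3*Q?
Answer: 144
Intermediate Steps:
w(W) = -3*W**(3/2) (w(W) = -3*W*sqrt(W) = -3*W**(3/2))
(F(6) + w(4))*(-24) = (3*6 - 3*4**(3/2))*(-24) = (18 - 3*8)*(-24) = (18 - 24)*(-24) = -6*(-24) = 144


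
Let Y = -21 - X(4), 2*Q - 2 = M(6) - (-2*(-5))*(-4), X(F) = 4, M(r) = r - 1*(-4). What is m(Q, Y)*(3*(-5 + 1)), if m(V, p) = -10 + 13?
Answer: -36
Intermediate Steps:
M(r) = 4 + r (M(r) = r + 4 = 4 + r)
Q = 26 (Q = 1 + ((4 + 6) - (-2*(-5))*(-4))/2 = 1 + (10 - 10*(-4))/2 = 1 + (10 - 1*(-40))/2 = 1 + (10 + 40)/2 = 1 + (½)*50 = 1 + 25 = 26)
Y = -25 (Y = -21 - 1*4 = -21 - 4 = -25)
m(V, p) = 3
m(Q, Y)*(3*(-5 + 1)) = 3*(3*(-5 + 1)) = 3*(3*(-4)) = 3*(-12) = -36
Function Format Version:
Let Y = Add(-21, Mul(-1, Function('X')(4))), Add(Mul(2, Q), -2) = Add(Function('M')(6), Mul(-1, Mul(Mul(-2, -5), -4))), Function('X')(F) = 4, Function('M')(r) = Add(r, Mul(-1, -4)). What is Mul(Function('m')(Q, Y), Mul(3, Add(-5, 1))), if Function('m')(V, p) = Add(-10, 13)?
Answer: -36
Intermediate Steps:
Function('M')(r) = Add(4, r) (Function('M')(r) = Add(r, 4) = Add(4, r))
Q = 26 (Q = Add(1, Mul(Rational(1, 2), Add(Add(4, 6), Mul(-1, Mul(Mul(-2, -5), -4))))) = Add(1, Mul(Rational(1, 2), Add(10, Mul(-1, Mul(10, -4))))) = Add(1, Mul(Rational(1, 2), Add(10, Mul(-1, -40)))) = Add(1, Mul(Rational(1, 2), Add(10, 40))) = Add(1, Mul(Rational(1, 2), 50)) = Add(1, 25) = 26)
Y = -25 (Y = Add(-21, Mul(-1, 4)) = Add(-21, -4) = -25)
Function('m')(V, p) = 3
Mul(Function('m')(Q, Y), Mul(3, Add(-5, 1))) = Mul(3, Mul(3, Add(-5, 1))) = Mul(3, Mul(3, -4)) = Mul(3, -12) = -36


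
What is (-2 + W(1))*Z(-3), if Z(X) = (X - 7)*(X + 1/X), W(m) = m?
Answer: -100/3 ≈ -33.333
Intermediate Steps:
Z(X) = (-7 + X)*(X + 1/X)
(-2 + W(1))*Z(-3) = (-2 + 1)*(1 + (-3)**2 - 7*(-3) - 7/(-3)) = -(1 + 9 + 21 - 7*(-1/3)) = -(1 + 9 + 21 + 7/3) = -1*100/3 = -100/3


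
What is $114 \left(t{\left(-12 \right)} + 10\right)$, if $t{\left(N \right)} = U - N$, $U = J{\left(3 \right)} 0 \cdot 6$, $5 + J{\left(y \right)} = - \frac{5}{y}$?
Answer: $2508$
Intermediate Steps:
$J{\left(y \right)} = -5 - \frac{5}{y}$
$U = 0$ ($U = \left(-5 - \frac{5}{3}\right) 0 \cdot 6 = \left(- \frac{20}{3}\right) 0 \cdot 6 = 0 \cdot 6 = 0$)
$t{\left(N \right)} = - N$ ($t{\left(N \right)} = 0 - N = - N$)
$114 \left(t{\left(-12 \right)} + 10\right) = 114 \left(\left(-1\right) \left(-12\right) + 10\right) = 114 \left(12 + 10\right) = 114 \cdot 22 = 2508$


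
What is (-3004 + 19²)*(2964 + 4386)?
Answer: -19426050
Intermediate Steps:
(-3004 + 19²)*(2964 + 4386) = (-3004 + 361)*7350 = -2643*7350 = -19426050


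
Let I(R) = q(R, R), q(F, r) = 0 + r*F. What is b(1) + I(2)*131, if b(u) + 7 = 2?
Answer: 519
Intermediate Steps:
b(u) = -5 (b(u) = -7 + 2 = -5)
q(F, r) = F*r (q(F, r) = 0 + F*r = F*r)
I(R) = R**2 (I(R) = R*R = R**2)
b(1) + I(2)*131 = -5 + 2**2*131 = -5 + 4*131 = -5 + 524 = 519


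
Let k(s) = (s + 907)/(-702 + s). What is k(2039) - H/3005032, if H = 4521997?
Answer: 2806914283/4017727784 ≈ 0.69863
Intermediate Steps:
k(s) = (907 + s)/(-702 + s)
k(2039) - H/3005032 = (907 + 2039)/(-702 + 2039) - 4521997/3005032 = 2946/1337 - 4521997/3005032 = 2806914283/4017727784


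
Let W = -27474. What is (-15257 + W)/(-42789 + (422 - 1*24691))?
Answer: 42731/67058 ≈ 0.63722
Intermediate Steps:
(-15257 + W)/(-42789 + (422 - 1*24691)) = (-15257 - 27474)/(-42789 + (422 - 1*24691)) = -42731/(-42789 + (422 - 24691)) = -42731/(-42789 - 24269) = -42731/(-67058) = -42731*(-1/67058) = 42731/67058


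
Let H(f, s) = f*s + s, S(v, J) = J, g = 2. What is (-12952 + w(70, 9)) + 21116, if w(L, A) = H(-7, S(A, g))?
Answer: 8152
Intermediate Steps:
H(f, s) = s + f*s
w(L, A) = -12 (w(L, A) = 2*(1 - 7) = 2*(-6) = -12)
(-12952 + w(70, 9)) + 21116 = (-12952 - 12) + 21116 = -12964 + 21116 = 8152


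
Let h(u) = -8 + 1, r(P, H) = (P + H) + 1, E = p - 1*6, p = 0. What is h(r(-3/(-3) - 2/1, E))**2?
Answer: 49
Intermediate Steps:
E = -6 (E = 0 - 1*6 = 0 - 6 = -6)
r(P, H) = 1 + H + P (r(P, H) = (H + P) + 1 = 1 + H + P)
h(u) = -7
h(r(-3/(-3) - 2/1, E))**2 = (-7)**2 = 49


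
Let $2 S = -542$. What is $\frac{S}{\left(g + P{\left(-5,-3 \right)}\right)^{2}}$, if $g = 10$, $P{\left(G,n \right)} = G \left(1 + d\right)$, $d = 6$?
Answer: $- \frac{271}{625} \approx -0.4336$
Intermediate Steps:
$S = -271$ ($S = \frac{1}{2} \left(-542\right) = -271$)
$P{\left(G,n \right)} = 7 G$ ($P{\left(G,n \right)} = G \left(1 + 6\right) = G 7 = 7 G$)
$\frac{S}{\left(g + P{\left(-5,-3 \right)}\right)^{2}} = - \frac{271}{\left(10 + 7 \left(-5\right)\right)^{2}} = - \frac{271}{\left(10 - 35\right)^{2}} = - \frac{271}{\left(-25\right)^{2}} = - \frac{271}{625}$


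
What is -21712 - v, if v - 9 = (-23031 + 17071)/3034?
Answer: -32947777/1517 ≈ -21719.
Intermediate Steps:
v = 10673/1517 (v = 9 + (-23031 + 17071)/3034 = 9 - 5960*1/3034 = 9 - 2980/1517 = 10673/1517 ≈ 7.0356)
-21712 - v = -21712 - 1*10673/1517 = -21712 - 10673/1517 = -32947777/1517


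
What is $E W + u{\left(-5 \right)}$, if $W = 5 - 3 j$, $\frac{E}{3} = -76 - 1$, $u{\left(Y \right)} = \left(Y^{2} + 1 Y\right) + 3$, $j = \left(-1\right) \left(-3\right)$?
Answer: $947$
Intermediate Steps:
$j = 3$
$u{\left(Y \right)} = 3 + Y + Y^{2}$ ($u{\left(Y \right)} = \left(Y^{2} + Y\right) + 3 = \left(Y + Y^{2}\right) + 3 = 3 + Y + Y^{2}$)
$E = -231$ ($E = 3 \left(-76 - 1\right) = 3 \left(-77\right) = -231$)
$W = -4$ ($W = 5 - 9 = -4$)
$E W + u{\left(-5 \right)} = \left(-231\right) \left(-4\right) + \left(3 - 5 + \left(-5\right)^{2}\right) = 924 + \left(3 - 5 + 25\right) = 924 + 23 = 947$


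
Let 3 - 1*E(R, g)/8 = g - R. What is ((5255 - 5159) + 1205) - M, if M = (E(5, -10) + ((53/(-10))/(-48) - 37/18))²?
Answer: -39146630881/2073600 ≈ -18879.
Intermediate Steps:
E(R, g) = 24 - 8*g + 8*R (E(R, g) = 24 - 8*(g - R) = 24 + (-8*g + 8*R) = 24 - 8*g + 8*R)
M = 41844384481/2073600 (M = ((24 - 8*(-10) + 8*5) + ((53/(-10))/(-48) - 37/18))² = ((24 + 80 + 40) + ((53*(-⅒))*(-1/48) - 37*1/18))² = (144 + (-53/10*(-1/48) - 37/18))² = (144 + (53/480 - 37/18))² = (144 - 2801/1440)² = (204559/1440)² = 41844384481/2073600 ≈ 20180.)
((5255 - 5159) + 1205) - M = ((5255 - 5159) + 1205) - 1*41844384481/2073600 = (96 + 1205) - 41844384481/2073600 = 1301 - 41844384481/2073600 = -39146630881/2073600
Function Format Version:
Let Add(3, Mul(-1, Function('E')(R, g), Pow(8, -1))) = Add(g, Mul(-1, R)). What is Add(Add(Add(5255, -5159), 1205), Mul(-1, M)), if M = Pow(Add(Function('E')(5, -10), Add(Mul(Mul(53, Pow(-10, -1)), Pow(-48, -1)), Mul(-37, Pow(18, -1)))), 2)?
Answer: Rational(-39146630881, 2073600) ≈ -18879.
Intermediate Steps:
Function('E')(R, g) = Add(24, Mul(-8, g), Mul(8, R)) (Function('E')(R, g) = Add(24, Mul(-8, Add(g, Mul(-1, R)))) = Add(24, Add(Mul(-8, g), Mul(8, R))) = Add(24, Mul(-8, g), Mul(8, R)))
M = Rational(41844384481, 2073600) (M = Pow(Add(Add(24, Mul(-8, -10), Mul(8, 5)), Add(Mul(Mul(53, Pow(-10, -1)), Pow(-48, -1)), Mul(-37, Pow(18, -1)))), 2) = Pow(Add(Add(24, 80, 40), Add(Mul(Mul(53, Rational(-1, 10)), Rational(-1, 48)), Mul(-37, Rational(1, 18)))), 2) = Pow(Add(144, Add(Mul(Rational(-53, 10), Rational(-1, 48)), Rational(-37, 18))), 2) = Pow(Add(144, Add(Rational(53, 480), Rational(-37, 18))), 2) = Pow(Add(144, Rational(-2801, 1440)), 2) = Pow(Rational(204559, 1440), 2) = Rational(41844384481, 2073600) ≈ 20180.)
Add(Add(Add(5255, -5159), 1205), Mul(-1, M)) = Add(Add(Add(5255, -5159), 1205), Mul(-1, Rational(41844384481, 2073600))) = Add(Add(96, 1205), Rational(-41844384481, 2073600)) = Add(1301, Rational(-41844384481, 2073600)) = Rational(-39146630881, 2073600)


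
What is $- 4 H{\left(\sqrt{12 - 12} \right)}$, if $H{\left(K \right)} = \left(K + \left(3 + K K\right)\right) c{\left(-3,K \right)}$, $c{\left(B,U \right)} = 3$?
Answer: $-36$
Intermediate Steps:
$H{\left(K \right)} = 9 + 3 K + 3 K^{2}$ ($H{\left(K \right)} = \left(K + \left(3 + K K\right)\right) 3 = \left(K + \left(3 + K^{2}\right)\right) 3 = \left(3 + K + K^{2}\right) 3 = 9 + 3 K + 3 K^{2}$)
$- 4 H{\left(\sqrt{12 - 12} \right)} = - 4 \left(9 + 3 \sqrt{12 - 12} + 3 \left(\sqrt{12 - 12}\right)^{2}\right) = - 4 \left(9 + 3 \sqrt{0} + 3 \left(\sqrt{0}\right)^{2}\right) = - 4 \left(9 + 3 \cdot 0 + 3 \cdot 0^{2}\right) = - 4 \left(9 + 0 + 3 \cdot 0\right) = - 4 \left(9 + 0 + 0\right) = \left(-4\right) 9 = -36$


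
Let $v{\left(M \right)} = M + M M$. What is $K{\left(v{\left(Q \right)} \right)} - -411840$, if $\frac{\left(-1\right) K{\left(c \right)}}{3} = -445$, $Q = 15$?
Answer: $413175$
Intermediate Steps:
$v{\left(M \right)} = M + M^{2}$
$K{\left(c \right)} = 1335$ ($K{\left(c \right)} = \left(-3\right) \left(-445\right) = 1335$)
$K{\left(v{\left(Q \right)} \right)} - -411840 = 1335 - -411840 = 1335 + 411840 = 413175$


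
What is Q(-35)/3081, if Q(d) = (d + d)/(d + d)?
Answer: 1/3081 ≈ 0.00032457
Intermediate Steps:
Q(d) = 1 (Q(d) = (2*d)/((2*d)) = (2*d)*(1/(2*d)) = 1)
Q(-35)/3081 = 1/3081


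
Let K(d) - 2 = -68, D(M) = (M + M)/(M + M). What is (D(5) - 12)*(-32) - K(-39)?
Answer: 418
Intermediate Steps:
D(M) = 1 (D(M) = (2*M)/((2*M)) = (2*M)*(1/(2*M)) = 1)
K(d) = -66 (K(d) = 2 - 68 = -66)
(D(5) - 12)*(-32) - K(-39) = (1 - 12)*(-32) - 1*(-66) = -11*(-32) + 66 = 352 + 66 = 418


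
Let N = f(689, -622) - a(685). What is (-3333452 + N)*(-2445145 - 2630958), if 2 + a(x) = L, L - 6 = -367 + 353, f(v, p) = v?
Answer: 16917397501559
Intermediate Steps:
L = -8 (L = 6 + (-367 + 353) = 6 - 14 = -8)
a(x) = -10 (a(x) = -2 - 8 = -10)
N = 699 (N = 689 - 1*(-10) = 689 + 10 = 699)
(-3333452 + N)*(-2445145 - 2630958) = (-3333452 + 699)*(-2445145 - 2630958) = -3332753*(-5076103) = 16917397501559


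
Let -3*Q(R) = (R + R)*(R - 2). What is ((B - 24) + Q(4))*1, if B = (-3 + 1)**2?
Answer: -76/3 ≈ -25.333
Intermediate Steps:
B = 4 (B = (-2)**2 = 4)
Q(R) = -2*R*(-2 + R)/3 (Q(R) = -(R + R)*(R - 2)/3 = -2*R*(-2 + R)/3)
((B - 24) + Q(4))*1 = ((4 - 24) + (2/3)*4*(2 - 1*4))*1 = (-20 + (2/3)*4*(2 - 4))*1 = (-20 + (2/3)*4*(-2))*1 = (-20 - 16/3)*1 = -76/3*1 = -76/3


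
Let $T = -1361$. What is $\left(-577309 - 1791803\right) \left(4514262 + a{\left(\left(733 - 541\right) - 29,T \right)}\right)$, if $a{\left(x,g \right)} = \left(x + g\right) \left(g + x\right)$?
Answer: $-14094951294192$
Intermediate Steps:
$a{\left(x,g \right)} = \left(g + x\right)^{2}$ ($a{\left(x,g \right)} = \left(g + x\right) \left(g + x\right) = \left(g + x\right)^{2}$)
$\left(-577309 - 1791803\right) \left(4514262 + a{\left(\left(733 - 541\right) - 29,T \right)}\right) = \left(-577309 - 1791803\right) \left(4514262 + \left(-1361 + \left(\left(733 - 541\right) - 29\right)\right)^{2}\right) = - 2369112 \left(4514262 + \left(-1361 + \left(192 - 29\right)\right)^{2}\right) = - 2369112 \left(4514262 + \left(-1361 + 163\right)^{2}\right) = - 2369112 \left(4514262 + \left(-1198\right)^{2}\right) = - 2369112 \left(4514262 + 1435204\right) = \left(-2369112\right) 5949466 = -14094951294192$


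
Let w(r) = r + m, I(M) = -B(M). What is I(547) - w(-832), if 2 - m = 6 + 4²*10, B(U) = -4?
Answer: 1000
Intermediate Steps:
I(M) = 4 (I(M) = -1*(-4) = 4)
m = -164 (m = 2 - (6 + 4²*10) = 2 - (6 + 16*10) = 2 - (6 + 160) = 2 - 1*166 = 2 - 166 = -164)
w(r) = -164 + r (w(r) = r - 164 = -164 + r)
I(547) - w(-832) = 4 - (-164 - 832) = 4 - 1*(-996) = 4 + 996 = 1000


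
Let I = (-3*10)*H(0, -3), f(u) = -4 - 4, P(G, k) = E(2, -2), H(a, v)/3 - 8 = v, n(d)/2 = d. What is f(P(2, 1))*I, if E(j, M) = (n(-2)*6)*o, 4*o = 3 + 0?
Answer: 3600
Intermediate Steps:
n(d) = 2*d
o = 3/4 (o = (3 + 0)/4 = (1/4)*3 = 3/4 ≈ 0.75000)
H(a, v) = 24 + 3*v
E(j, M) = -18 (E(j, M) = ((2*(-2))*6)*(3/4) = -4*6*(3/4) = -24*3/4 = -18)
P(G, k) = -18
f(u) = -8
I = -450 (I = (-3*10)*(24 + 3*(-3)) = -30*(24 - 9) = -30*15 = -450)
f(P(2, 1))*I = -8*(-450) = 3600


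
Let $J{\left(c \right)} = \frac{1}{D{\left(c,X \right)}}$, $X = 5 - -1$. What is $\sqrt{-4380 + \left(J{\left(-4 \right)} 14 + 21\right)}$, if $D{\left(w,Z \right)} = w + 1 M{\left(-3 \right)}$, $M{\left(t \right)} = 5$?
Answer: $i \sqrt{4345} \approx 65.917 i$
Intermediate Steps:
$X = 6$ ($X = 5 + 1 = 6$)
$D{\left(w,Z \right)} = 5 + w$ ($D{\left(w,Z \right)} = w + 1 \cdot 5 = w + 5 = 5 + w$)
$J{\left(c \right)} = \frac{1}{5 + c}$
$\sqrt{-4380 + \left(J{\left(-4 \right)} 14 + 21\right)} = \sqrt{-4380 + \left(\frac{1}{5 - 4} \cdot 14 + 21\right)} = \sqrt{-4380 + \left(1^{-1} \cdot 14 + 21\right)} = \sqrt{-4380 + \left(1 \cdot 14 + 21\right)} = \sqrt{-4380 + \left(14 + 21\right)} = \sqrt{-4380 + 35} = \sqrt{-4345} = i \sqrt{4345}$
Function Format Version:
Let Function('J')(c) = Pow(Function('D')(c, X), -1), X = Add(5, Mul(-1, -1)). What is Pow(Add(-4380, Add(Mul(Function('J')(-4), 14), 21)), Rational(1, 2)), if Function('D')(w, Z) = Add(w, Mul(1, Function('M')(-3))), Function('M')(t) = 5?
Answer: Mul(I, Pow(4345, Rational(1, 2))) ≈ Mul(65.917, I)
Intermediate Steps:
X = 6 (X = Add(5, 1) = 6)
Function('D')(w, Z) = Add(5, w) (Function('D')(w, Z) = Add(w, Mul(1, 5)) = Add(w, 5) = Add(5, w))
Function('J')(c) = Pow(Add(5, c), -1)
Pow(Add(-4380, Add(Mul(Function('J')(-4), 14), 21)), Rational(1, 2)) = Pow(Add(-4380, Add(Mul(Pow(Add(5, -4), -1), 14), 21)), Rational(1, 2)) = Pow(Add(-4380, Add(Mul(Pow(1, -1), 14), 21)), Rational(1, 2)) = Pow(Add(-4380, Add(Mul(1, 14), 21)), Rational(1, 2)) = Pow(Add(-4380, Add(14, 21)), Rational(1, 2)) = Pow(Add(-4380, 35), Rational(1, 2)) = Pow(-4345, Rational(1, 2)) = Mul(I, Pow(4345, Rational(1, 2)))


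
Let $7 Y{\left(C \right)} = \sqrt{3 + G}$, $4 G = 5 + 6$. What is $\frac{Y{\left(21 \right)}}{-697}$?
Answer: $- \frac{\sqrt{23}}{9758} \approx -0.00049148$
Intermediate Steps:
$G = \frac{11}{4}$ ($G = \frac{5 + 6}{4} = \frac{1}{4} \cdot 11 = \frac{11}{4} \approx 2.75$)
$Y{\left(C \right)} = \frac{\sqrt{23}}{14}$ ($Y{\left(C \right)} = \frac{\sqrt{3 + \frac{11}{4}}}{7} = \frac{\sqrt{\frac{23}{4}}}{7} = \frac{\frac{1}{2} \sqrt{23}}{7} = \frac{\sqrt{23}}{14}$)
$\frac{Y{\left(21 \right)}}{-697} = \frac{\frac{1}{14} \sqrt{23}}{-697} = \frac{\sqrt{23}}{14} \left(- \frac{1}{697}\right) = - \frac{\sqrt{23}}{9758}$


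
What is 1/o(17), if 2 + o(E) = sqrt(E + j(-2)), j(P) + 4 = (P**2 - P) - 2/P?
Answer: 1/8 + sqrt(5)/8 ≈ 0.40451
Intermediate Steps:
j(P) = -4 + P**2 - P - 2/P (j(P) = -4 + ((P**2 - P) - 2/P) = -4 + (P**2 - P - 2/P) = -4 + P**2 - P - 2/P)
o(E) = -2 + sqrt(3 + E) (o(E) = -2 + sqrt(E + (-4 + (-2)**2 - 1*(-2) - 2/(-2))) = -2 + sqrt(E + (-4 + 4 + 2 - 2*(-1/2))) = -2 + sqrt(E + (-4 + 4 + 2 + 1)) = -2 + sqrt(E + 3) = -2 + sqrt(3 + E))
1/o(17) = 1/(-2 + sqrt(3 + 17)) = 1/(-2 + sqrt(20)) = 1/(-2 + 2*sqrt(5))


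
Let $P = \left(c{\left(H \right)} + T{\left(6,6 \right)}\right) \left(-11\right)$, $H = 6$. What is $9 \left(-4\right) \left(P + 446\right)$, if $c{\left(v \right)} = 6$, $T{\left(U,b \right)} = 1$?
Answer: $-13284$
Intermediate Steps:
$P = -77$ ($P = \left(6 + 1\right) \left(-11\right) = 7 \left(-11\right) = -77$)
$9 \left(-4\right) \left(P + 446\right) = 9 \left(-4\right) \left(-77 + 446\right) = \left(-36\right) 369 = -13284$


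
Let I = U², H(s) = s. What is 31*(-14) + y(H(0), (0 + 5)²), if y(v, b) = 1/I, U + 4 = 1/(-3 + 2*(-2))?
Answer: -364945/841 ≈ -433.94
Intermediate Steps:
U = -29/7 (U = -4 + 1/(-3 + 2*(-2)) = -4 + 1/(-3 - 4) = -4 + 1/(-7) = -4 - ⅐ = -29/7 ≈ -4.1429)
I = 841/49 (I = (-29/7)² = 841/49 ≈ 17.163)
y(v, b) = 49/841 (y(v, b) = 1/(841/49) = 49/841)
31*(-14) + y(H(0), (0 + 5)²) = 31*(-14) + 49/841 = -434 + 49/841 = -364945/841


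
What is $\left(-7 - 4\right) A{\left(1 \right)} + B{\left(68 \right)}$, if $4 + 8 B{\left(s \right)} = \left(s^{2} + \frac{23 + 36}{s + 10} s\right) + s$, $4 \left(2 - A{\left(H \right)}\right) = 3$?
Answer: $\frac{45137}{78} \approx 578.68$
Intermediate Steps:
$A{\left(H \right)} = \frac{5}{4}$ ($A{\left(H \right)} = 2 - \frac{3}{4} = \frac{5}{4}$)
$B{\left(s \right)} = - \frac{1}{2} + \frac{s}{8} + \frac{s^{2}}{8} + \frac{59 s}{8 \left(10 + s\right)}$ ($B{\left(s \right)} = - \frac{1}{2} + \frac{\left(s^{2} + \frac{23 + 36}{s + 10} s\right) + s}{8} = - \frac{1}{2} + \frac{\left(s^{2} + \frac{59}{10 + s} s\right) + s}{8} = - \frac{1}{2} + \frac{\left(s^{2} + \frac{59 s}{10 + s}\right) + s}{8} = - \frac{1}{2} + \frac{s + s^{2} + \frac{59 s}{10 + s}}{8} = - \frac{1}{2} + \left(\frac{s}{8} + \frac{s^{2}}{8} + \frac{59 s}{8 \left(10 + s\right)}\right) = - \frac{1}{2} + \frac{s}{8} + \frac{s^{2}}{8} + \frac{59 s}{8 \left(10 + s\right)}$)
$\left(-7 - 4\right) A{\left(1 \right)} + B{\left(68 \right)} = \left(-7 - 4\right) \frac{5}{4} + \frac{-40 + 68^{3} + 11 \cdot 68^{2} + 65 \cdot 68}{8 \left(10 + 68\right)} = \left(-7 - 4\right) \frac{5}{4} + \frac{-40 + 314432 + 11 \cdot 4624 + 4420}{8 \cdot 78} = \left(-11\right) \frac{5}{4} + \frac{1}{8} \cdot \frac{1}{78} \left(-40 + 314432 + 50864 + 4420\right) = - \frac{55}{4} + \frac{1}{8} \cdot \frac{1}{78} \cdot 369676 = - \frac{55}{4} + \frac{92419}{156} = \frac{45137}{78}$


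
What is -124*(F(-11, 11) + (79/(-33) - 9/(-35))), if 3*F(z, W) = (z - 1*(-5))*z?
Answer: -2844808/1155 ≈ -2463.0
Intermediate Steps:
F(z, W) = z*(5 + z)/3 (F(z, W) = ((z - 1*(-5))*z)/3 = ((z + 5)*z)/3 = ((5 + z)*z)/3 = (z*(5 + z))/3 = z*(5 + z)/3)
-124*(F(-11, 11) + (79/(-33) - 9/(-35))) = -124*((1/3)*(-11)*(5 - 11) + (79/(-33) - 9/(-35))) = -124*((1/3)*(-11)*(-6) + (79*(-1/33) - 9*(-1/35))) = -124*(22 + (-79/33 + 9/35)) = -124*(22 - 2468/1155) = -124*22942/1155 = -2844808/1155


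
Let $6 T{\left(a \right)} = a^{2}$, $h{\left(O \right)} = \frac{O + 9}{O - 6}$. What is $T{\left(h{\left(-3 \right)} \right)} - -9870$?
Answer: $\frac{266492}{27} \approx 9870.1$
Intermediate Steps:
$h{\left(O \right)} = \frac{9 + O}{-6 + O}$
$T{\left(a \right)} = \frac{a^{2}}{6}$
$T{\left(h{\left(-3 \right)} \right)} - -9870 = \frac{\left(\frac{9 - 3}{-6 - 3}\right)^{2}}{6} - -9870 = \frac{\left(\frac{1}{-9} \cdot 6\right)^{2}}{6} + 9870 = \frac{\left(\left(- \frac{1}{9}\right) 6\right)^{2}}{6} + 9870 = \frac{\left(- \frac{2}{3}\right)^{2}}{6} + 9870 = \frac{1}{6} \cdot \frac{4}{9} + 9870 = \frac{2}{27} + 9870 = \frac{266492}{27}$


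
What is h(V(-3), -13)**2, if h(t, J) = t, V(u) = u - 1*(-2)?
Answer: 1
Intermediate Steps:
V(u) = 2 + u (V(u) = u + 2 = 2 + u)
h(V(-3), -13)**2 = (2 - 3)**2 = (-1)**2 = 1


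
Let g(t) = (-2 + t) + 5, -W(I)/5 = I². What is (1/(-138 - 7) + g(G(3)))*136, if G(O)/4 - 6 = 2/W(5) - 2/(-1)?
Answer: 17220048/3625 ≈ 4750.4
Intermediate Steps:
W(I) = -5*I²
G(O) = 3992/125 (G(O) = 24 + 4*(2/((-5*5²)) - 2/(-1)) = 24 + 4*(2/((-5*25)) - 2*(-1)) = 24 + 4*(2/(-125) + 2) = 24 + 4*(2*(-1/125) + 2) = 24 + 4*(-2/125 + 2) = 24 + 4*(248/125) = 24 + 992/125 = 3992/125)
g(t) = 3 + t
(1/(-138 - 7) + g(G(3)))*136 = (1/(-138 - 7) + (3 + 3992/125))*136 = (1/(-145) + 4367/125)*136 = (-1/145 + 4367/125)*136 = (126618/3625)*136 = 17220048/3625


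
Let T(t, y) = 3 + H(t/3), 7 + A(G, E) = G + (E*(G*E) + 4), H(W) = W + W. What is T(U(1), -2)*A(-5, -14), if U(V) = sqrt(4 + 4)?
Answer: -2964 - 3952*sqrt(2)/3 ≈ -4827.0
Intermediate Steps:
H(W) = 2*W
U(V) = 2*sqrt(2) (U(V) = sqrt(8) = 2*sqrt(2))
A(G, E) = -3 + G + G*E**2 (A(G, E) = -7 + (G + (E*(G*E) + 4)) = -7 + (G + (E*(E*G) + 4)) = -7 + (G + (G*E**2 + 4)) = -7 + (G + (4 + G*E**2)) = -7 + (4 + G + G*E**2) = -3 + G + G*E**2)
T(t, y) = 3 + 2*t/3 (T(t, y) = 3 + 2*(t/3) = 3 + 2*t/3)
T(U(1), -2)*A(-5, -14) = (3 + 2*(2*sqrt(2))/3)*(-3 - 5 - 5*(-14)**2) = (3 + 4*sqrt(2)/3)*(-3 - 5 - 5*196) = (3 + 4*sqrt(2)/3)*(-3 - 5 - 980) = (3 + 4*sqrt(2)/3)*(-988) = -2964 - 3952*sqrt(2)/3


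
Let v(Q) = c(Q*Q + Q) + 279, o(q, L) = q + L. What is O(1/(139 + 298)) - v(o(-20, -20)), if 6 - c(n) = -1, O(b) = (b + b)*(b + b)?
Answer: -54617130/190969 ≈ -286.00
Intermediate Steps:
o(q, L) = L + q
O(b) = 4*b**2 (O(b) = (2*b)*(2*b) = 4*b**2)
c(n) = 7 (c(n) = 6 - 1*(-1) = 6 + 1 = 7)
v(Q) = 286 (v(Q) = 7 + 279 = 286)
O(1/(139 + 298)) - v(o(-20, -20)) = 4*(1/(139 + 298))**2 - 1*286 = 4*(1/437)**2 - 286 = 4*(1/190969) - 286 = 4/190969 - 286 = -54617130/190969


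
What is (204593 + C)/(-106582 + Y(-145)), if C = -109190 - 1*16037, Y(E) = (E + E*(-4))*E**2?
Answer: 79366/9039293 ≈ 0.0087801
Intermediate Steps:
Y(E) = -3*E**3 (Y(E) = (E - 4*E)*E**2 = (-3*E)*E**2 = -3*E**3)
C = -125227 (C = -109190 - 16037 = -125227)
(204593 + C)/(-106582 + Y(-145)) = (204593 - 125227)/(-106582 - 3*(-145)**3) = 79366/(-106582 - 3*(-3048625)) = 79366/(-106582 + 9145875) = 79366/9039293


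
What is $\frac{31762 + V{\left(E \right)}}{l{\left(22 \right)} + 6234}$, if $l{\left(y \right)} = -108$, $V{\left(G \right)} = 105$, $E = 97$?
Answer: $\frac{31867}{6126} \approx 5.2019$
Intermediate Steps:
$\frac{31762 + V{\left(E \right)}}{l{\left(22 \right)} + 6234} = \frac{31762 + 105}{-108 + 6234} = \frac{31867}{6126}$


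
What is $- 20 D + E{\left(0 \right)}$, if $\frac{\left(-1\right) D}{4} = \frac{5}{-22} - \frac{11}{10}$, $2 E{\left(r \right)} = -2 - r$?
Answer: $- \frac{1179}{11} \approx -107.18$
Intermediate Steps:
$E{\left(r \right)} = -1 - \frac{r}{2}$ ($E{\left(r \right)} = \frac{-2 - r}{2} = -1 - \frac{r}{2}$)
$D = \frac{292}{55}$ ($D = - 4 \left(\frac{5}{-22} - \frac{11}{10}\right) = - 4 \left(5 \left(- \frac{1}{22}\right) - \frac{11}{10}\right) = - 4 \left(- \frac{5}{22} - \frac{11}{10}\right) = \left(-4\right) \left(- \frac{73}{55}\right) = \frac{292}{55} \approx 5.3091$)
$- 20 D + E{\left(0 \right)} = \left(-20\right) \frac{292}{55} - 1 = - \frac{1168}{11} + \left(-1 + 0\right) = - \frac{1168}{11} - 1 = - \frac{1179}{11}$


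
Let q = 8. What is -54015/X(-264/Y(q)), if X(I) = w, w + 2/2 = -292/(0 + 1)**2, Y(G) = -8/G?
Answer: 54015/293 ≈ 184.35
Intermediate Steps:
w = -293 (w = -1 - 292/(0 + 1)**2 = -1 - 292/(1**2) = -1 - 292/1 = -1 - 292*1 = -1 - 292 = -293)
X(I) = -293
-54015/X(-264/Y(q)) = -54015/(-293) = -54015*(-1/293) = 54015/293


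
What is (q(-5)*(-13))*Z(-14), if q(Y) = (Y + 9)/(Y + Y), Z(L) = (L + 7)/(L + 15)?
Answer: -182/5 ≈ -36.400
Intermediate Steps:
Z(L) = (7 + L)/(15 + L)
q(Y) = (9 + Y)/(2*Y) (q(Y) = (9 + Y)/((2*Y)) = (9 + Y)*(1/(2*Y)) = (9 + Y)/(2*Y))
(q(-5)*(-13))*Z(-14) = (((1/2)*(9 - 5)/(-5))*(-13))*((7 - 14)/(15 - 14)) = (((1/2)*(-1/5)*4)*(-13))*(-7/1) = (-2/5*(-13))*(1*(-7)) = (26/5)*(-7) = -182/5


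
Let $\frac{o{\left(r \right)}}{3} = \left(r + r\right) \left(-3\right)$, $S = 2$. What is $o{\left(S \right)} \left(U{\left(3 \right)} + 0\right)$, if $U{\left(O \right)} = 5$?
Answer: $-180$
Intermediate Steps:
$o{\left(r \right)} = - 18 r$ ($o{\left(r \right)} = 3 \left(r + r\right) \left(-3\right) = 3 \cdot 2 r \left(-3\right) = 3 \left(- 6 r\right) = - 18 r$)
$o{\left(S \right)} \left(U{\left(3 \right)} + 0\right) = \left(-18\right) 2 \left(5 + 0\right) = \left(-36\right) 5 = -180$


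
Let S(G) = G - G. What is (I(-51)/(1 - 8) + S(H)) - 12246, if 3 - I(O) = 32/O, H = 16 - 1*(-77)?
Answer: -4372007/357 ≈ -12247.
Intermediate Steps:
H = 93 (H = 16 + 77 = 93)
I(O) = 3 - 32/O
S(G) = 0
(I(-51)/(1 - 8) + S(H)) - 12246 = ((3 - 32/(-51))/(1 - 8) + 0) - 12246 = ((3 - 32*(-1/51))/(-7) + 0) - 12246 = (-(3 + 32/51)/7 + 0) - 12246 = (-⅐*185/51 + 0) - 12246 = (-185/357 + 0) - 12246 = -185/357 - 12246 = -4372007/357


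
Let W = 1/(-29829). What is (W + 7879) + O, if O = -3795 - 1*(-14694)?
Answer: 560128961/29829 ≈ 18778.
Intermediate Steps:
W = -1/29829 ≈ -3.3524e-5
O = 10899 (O = -3795 + 14694 = 10899)
(W + 7879) + O = (-1/29829 + 7879) + 10899 = 235022690/29829 + 10899 = 560128961/29829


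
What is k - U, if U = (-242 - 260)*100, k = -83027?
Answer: -32827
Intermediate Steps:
U = -50200 (U = -502*100 = -50200)
k - U = -83027 - 1*(-50200) = -83027 + 50200 = -32827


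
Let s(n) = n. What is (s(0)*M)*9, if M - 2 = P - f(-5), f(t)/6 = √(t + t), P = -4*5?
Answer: 0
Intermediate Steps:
P = -20
f(t) = 6*√2*√t (f(t) = 6*√(t + t) = 6*√(2*t) = 6*(√2*√t) = 6*√2*√t)
M = -18 - 6*I*√10 (M = 2 + (-20 - 6*√2*√(-5)) = 2 + (-20 - 6*√2*I*√5) = 2 + (-20 - 6*I*√10) = -18 - 6*I*√10 ≈ -18.0 - 18.974*I)
(s(0)*M)*9 = (0*(-18 - 6*I*√10))*9 = 0*9 = 0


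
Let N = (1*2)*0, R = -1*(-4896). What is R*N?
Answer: 0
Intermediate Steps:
R = 4896
N = 0 (N = 2*0 = 0)
R*N = 4896*0 = 0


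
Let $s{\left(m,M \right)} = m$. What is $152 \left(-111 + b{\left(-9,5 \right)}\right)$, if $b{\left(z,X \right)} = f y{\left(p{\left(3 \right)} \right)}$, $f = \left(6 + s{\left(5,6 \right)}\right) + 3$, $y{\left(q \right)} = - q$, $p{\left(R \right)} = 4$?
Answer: $-25384$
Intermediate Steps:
$f = 14$ ($f = \left(6 + 5\right) + 3 = 11 + 3 = 14$)
$b{\left(z,X \right)} = -56$ ($b{\left(z,X \right)} = 14 \left(\left(-1\right) 4\right) = 14 \left(-4\right) = -56$)
$152 \left(-111 + b{\left(-9,5 \right)}\right) = 152 \left(-111 - 56\right) = 152 \left(-167\right) = -25384$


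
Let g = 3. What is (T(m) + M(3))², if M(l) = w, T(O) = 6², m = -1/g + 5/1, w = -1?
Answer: 1225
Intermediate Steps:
m = 14/3 (m = -1/3 + 5/1 = -1*⅓ + 5*1 = -⅓ + 5 = 14/3 ≈ 4.6667)
T(O) = 36
M(l) = -1
(T(m) + M(3))² = (36 - 1)² = 35² = 1225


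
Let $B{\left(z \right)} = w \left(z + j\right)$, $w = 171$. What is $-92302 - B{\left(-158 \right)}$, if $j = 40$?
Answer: $-72124$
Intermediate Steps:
$B{\left(z \right)} = 6840 + 171 z$ ($B{\left(z \right)} = 171 \left(z + 40\right) = 171 \left(40 + z\right) = 6840 + 171 z$)
$-92302 - B{\left(-158 \right)} = -92302 - \left(6840 + 171 \left(-158\right)\right) = -92302 - \left(6840 - 27018\right) = -92302 - -20178 = -92302 + 20178 = -72124$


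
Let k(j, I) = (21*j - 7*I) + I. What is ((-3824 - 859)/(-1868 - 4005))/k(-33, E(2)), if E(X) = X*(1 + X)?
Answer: -223/203877 ≈ -0.0010938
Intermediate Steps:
k(j, I) = -6*I + 21*j (k(j, I) = (-7*I + 21*j) + I = -6*I + 21*j)
((-3824 - 859)/(-1868 - 4005))/k(-33, E(2)) = ((-3824 - 859)/(-1868 - 4005))/(-12*(1 + 2) + 21*(-33)) = (-4683/(-5873))/(-12*3 - 693) = (-4683*(-1/5873))/(-6*6 - 693) = 669/(839*(-36 - 693)) = (669/839)/(-729) = (669/839)*(-1/729) = -223/203877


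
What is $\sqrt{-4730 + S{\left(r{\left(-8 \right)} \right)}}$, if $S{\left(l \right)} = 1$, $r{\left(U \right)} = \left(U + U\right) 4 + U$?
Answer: $i \sqrt{4729} \approx 68.768 i$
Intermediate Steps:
$r{\left(U \right)} = 9 U$ ($r{\left(U \right)} = 2 U 4 + U = 8 U + U = 9 U$)
$\sqrt{-4730 + S{\left(r{\left(-8 \right)} \right)}} = \sqrt{-4730 + 1} = \sqrt{-4729} = i \sqrt{4729}$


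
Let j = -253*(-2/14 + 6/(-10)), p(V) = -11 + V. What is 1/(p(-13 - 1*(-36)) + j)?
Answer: 35/6998 ≈ 0.0050014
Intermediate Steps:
j = 6578/35 (j = -253*(-2*1/14 + 6*(-1/10)) = -253*(-1/7 - 3/5) = -253*(-26/35) = 6578/35 ≈ 187.94)
1/(p(-13 - 1*(-36)) + j) = 1/((-11 + (-13 - 1*(-36))) + 6578/35) = 1/((-11 + (-13 + 36)) + 6578/35) = 1/((-11 + 23) + 6578/35) = 1/(12 + 6578/35) = 1/(6998/35) = 35/6998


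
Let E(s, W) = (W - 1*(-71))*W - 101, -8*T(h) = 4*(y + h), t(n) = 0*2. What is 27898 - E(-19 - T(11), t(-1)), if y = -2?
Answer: 27999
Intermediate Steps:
t(n) = 0
T(h) = 1 - h/2 (T(h) = -(-2 + h)/2 = -(-8 + 4*h)/8 = 1 - h/2)
E(s, W) = -101 + W*(71 + W) (E(s, W) = (W + 71)*W - 101 = (71 + W)*W - 101 = W*(71 + W) - 101 = -101 + W*(71 + W))
27898 - E(-19 - T(11), t(-1)) = 27898 - (-101 + 0**2 + 71*0) = 27898 - (-101 + 0 + 0) = 27898 - 1*(-101) = 27898 + 101 = 27999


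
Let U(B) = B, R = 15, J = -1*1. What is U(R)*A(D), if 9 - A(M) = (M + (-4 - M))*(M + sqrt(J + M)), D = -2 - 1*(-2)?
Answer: 135 + 60*I ≈ 135.0 + 60.0*I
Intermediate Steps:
J = -1
D = 0 (D = -2 + 2 = 0)
A(M) = 9 + 4*M + 4*sqrt(-1 + M) (A(M) = 9 - (M + (-4 - M))*(M + sqrt(-1 + M)) = 9 - (-4)*(M + sqrt(-1 + M)) = 9 - (-4*M - 4*sqrt(-1 + M)) = 9 + (4*M + 4*sqrt(-1 + M)) = 9 + 4*M + 4*sqrt(-1 + M))
U(R)*A(D) = 15*(9 + 4*0 + 4*sqrt(-1 + 0)) = 15*(9 + 0 + 4*sqrt(-1)) = 15*(9 + 0 + 4*I) = 15*(9 + 4*I) = 135 + 60*I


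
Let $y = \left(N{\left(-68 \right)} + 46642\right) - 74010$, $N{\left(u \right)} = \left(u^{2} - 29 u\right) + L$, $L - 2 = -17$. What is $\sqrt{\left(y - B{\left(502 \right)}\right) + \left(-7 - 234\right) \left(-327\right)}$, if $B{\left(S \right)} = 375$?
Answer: $3 \sqrt{6405} \approx 240.09$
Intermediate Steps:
$L = -15$ ($L = 2 - 17 = -15$)
$N{\left(u \right)} = -15 + u^{2} - 29 u$ ($N{\left(u \right)} = \left(u^{2} - 29 u\right) - 15 = -15 + u^{2} - 29 u$)
$y = -20787$ ($y = \left(\left(-15 + \left(-68\right)^{2} - -1972\right) + 46642\right) - 74010 = \left(\left(-15 + 4624 + 1972\right) + 46642\right) - 74010 = \left(6581 + 46642\right) - 74010 = 53223 - 74010 = -20787$)
$\sqrt{\left(y - B{\left(502 \right)}\right) + \left(-7 - 234\right) \left(-327\right)} = \sqrt{\left(-20787 - 375\right) + \left(-7 - 234\right) \left(-327\right)} = \sqrt{\left(-20787 - 375\right) - -78807} = \sqrt{-21162 + 78807} = \sqrt{57645} = 3 \sqrt{6405}$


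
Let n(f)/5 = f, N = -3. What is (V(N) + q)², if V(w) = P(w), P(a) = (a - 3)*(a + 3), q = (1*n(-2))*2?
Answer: 400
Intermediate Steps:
n(f) = 5*f
q = -20 (q = (1*(5*(-2)))*2 = (1*(-10))*2 = -10*2 = -20)
P(a) = (-3 + a)*(3 + a)
V(w) = -9 + w²
(V(N) + q)² = ((-9 + (-3)²) - 20)² = ((-9 + 9) - 20)² = (0 - 20)² = (-20)² = 400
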